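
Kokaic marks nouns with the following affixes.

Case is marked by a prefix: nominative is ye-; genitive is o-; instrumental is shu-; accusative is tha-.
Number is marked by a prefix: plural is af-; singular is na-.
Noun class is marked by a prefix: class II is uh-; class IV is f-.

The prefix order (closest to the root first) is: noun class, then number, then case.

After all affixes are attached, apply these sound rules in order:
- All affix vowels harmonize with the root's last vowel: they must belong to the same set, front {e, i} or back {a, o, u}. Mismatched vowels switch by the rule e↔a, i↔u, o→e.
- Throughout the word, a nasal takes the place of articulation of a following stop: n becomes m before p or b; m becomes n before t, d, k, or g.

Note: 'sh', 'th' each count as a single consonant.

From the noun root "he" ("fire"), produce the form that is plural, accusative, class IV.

theeffhe

Attach noun class class IV f- → fhe.
Attach number plural af- → affhe.
Attach case accusative tha- → thaaffhe.
Apply vowel harmony: thaaffhe → theeffhe.
Nasal assimilation: no change.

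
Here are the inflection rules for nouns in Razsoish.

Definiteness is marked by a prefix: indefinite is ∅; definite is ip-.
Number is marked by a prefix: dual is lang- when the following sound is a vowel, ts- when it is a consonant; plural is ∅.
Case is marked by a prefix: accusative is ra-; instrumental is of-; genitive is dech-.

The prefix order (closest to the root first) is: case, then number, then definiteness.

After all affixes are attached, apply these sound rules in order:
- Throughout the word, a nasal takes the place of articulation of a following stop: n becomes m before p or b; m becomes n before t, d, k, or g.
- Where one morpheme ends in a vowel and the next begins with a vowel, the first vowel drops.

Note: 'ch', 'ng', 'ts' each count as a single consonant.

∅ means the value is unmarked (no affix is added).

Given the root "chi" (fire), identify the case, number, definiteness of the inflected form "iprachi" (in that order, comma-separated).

accusative, plural, definite

Segment: ip-ra-chi.
case: ra- → accusative.
number: ∅ → plural.
definiteness: ip- → definite.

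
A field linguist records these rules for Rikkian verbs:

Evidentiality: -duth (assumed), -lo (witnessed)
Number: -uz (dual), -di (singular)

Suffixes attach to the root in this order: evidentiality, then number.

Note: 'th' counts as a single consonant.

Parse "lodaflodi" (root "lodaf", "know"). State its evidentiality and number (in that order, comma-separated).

Segment: lodaf-lo-di.
evidentiality: -lo → witnessed.
number: -di → singular.

witnessed, singular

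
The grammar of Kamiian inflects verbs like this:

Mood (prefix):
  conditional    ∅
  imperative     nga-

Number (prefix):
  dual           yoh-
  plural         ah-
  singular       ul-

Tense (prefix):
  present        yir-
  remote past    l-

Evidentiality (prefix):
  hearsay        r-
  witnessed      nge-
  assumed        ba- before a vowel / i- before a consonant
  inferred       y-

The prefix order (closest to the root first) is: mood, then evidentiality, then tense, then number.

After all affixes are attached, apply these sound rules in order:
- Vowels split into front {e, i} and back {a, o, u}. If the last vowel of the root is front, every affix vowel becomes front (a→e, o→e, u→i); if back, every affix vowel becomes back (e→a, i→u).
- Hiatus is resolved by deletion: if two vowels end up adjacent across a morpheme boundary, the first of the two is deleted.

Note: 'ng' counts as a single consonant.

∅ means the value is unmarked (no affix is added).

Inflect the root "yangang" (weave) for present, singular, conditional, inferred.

ulyuryyangang

mood = conditional: zero marking, form stays yangang.
Attach evidentiality inferred y- → yyangang.
Attach tense present yir- → yiryyangang.
Attach number singular ul- → ulyiryyangang.
Apply vowel harmony: ulyiryyangang → ulyuryyangang.
Vowel deletion: no change.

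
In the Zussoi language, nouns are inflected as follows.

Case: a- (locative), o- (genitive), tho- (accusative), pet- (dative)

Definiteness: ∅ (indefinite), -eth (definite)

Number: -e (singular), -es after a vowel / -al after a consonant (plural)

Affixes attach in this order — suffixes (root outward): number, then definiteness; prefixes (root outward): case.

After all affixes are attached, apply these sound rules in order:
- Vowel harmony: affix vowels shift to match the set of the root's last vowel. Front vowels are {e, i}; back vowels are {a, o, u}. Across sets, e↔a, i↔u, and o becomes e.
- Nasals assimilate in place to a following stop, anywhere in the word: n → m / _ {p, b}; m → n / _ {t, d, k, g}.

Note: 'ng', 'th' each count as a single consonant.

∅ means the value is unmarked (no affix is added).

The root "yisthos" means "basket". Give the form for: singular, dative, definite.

patyisthosaath

Attach number singular -e → yisthose.
Attach case dative pet- → petyisthose.
Attach definiteness definite -eth → petyisthoseeth.
Apply vowel harmony: petyisthoseeth → patyisthosaath.
Nasal assimilation: no change.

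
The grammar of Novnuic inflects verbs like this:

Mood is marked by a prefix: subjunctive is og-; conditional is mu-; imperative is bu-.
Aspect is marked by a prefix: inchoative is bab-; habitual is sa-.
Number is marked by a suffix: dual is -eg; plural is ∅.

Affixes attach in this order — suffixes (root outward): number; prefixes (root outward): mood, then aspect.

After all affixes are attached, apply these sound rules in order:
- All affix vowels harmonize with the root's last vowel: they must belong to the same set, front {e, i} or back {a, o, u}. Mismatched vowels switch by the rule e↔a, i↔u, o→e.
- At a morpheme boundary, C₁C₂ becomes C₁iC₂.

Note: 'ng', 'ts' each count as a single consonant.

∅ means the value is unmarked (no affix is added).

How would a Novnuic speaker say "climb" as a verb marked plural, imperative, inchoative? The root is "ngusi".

bebibingusi

Attach mood imperative bu- → bungusi.
Attach aspect inchoative bab- → babbungusi.
number = plural: zero marking, form stays babbungusi.
Apply vowel harmony: babbungusi → bebbingusi.
Apply epenthesis: bebbingusi → bebibingusi.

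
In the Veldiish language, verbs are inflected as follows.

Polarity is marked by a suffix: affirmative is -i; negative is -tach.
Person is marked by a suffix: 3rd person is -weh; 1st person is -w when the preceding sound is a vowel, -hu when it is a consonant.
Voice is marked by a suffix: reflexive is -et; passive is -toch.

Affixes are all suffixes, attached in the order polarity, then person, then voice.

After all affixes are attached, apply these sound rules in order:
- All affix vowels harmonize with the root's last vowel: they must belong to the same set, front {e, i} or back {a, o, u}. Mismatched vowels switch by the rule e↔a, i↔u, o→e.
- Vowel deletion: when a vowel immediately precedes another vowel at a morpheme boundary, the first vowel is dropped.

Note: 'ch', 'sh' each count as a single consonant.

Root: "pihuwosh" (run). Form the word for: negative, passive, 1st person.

Attach polarity negative -tach → pihuwoshtach.
Attach person 1st person -hu (after consonant 'ch') → pihuwoshtachhu.
Attach voice passive -toch → pihuwoshtachhutoch.
Vowel harmony: no change.
Vowel deletion: no change.

pihuwoshtachhutoch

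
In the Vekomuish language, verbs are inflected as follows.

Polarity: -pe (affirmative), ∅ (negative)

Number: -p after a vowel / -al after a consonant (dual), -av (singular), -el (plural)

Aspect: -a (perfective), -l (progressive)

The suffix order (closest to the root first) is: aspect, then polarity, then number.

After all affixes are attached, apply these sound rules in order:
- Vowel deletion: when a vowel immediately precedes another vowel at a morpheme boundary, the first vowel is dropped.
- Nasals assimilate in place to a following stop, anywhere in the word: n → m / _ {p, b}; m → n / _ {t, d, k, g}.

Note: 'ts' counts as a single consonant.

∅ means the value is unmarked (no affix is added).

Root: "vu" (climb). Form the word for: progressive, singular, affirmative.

Attach aspect progressive -l → vul.
Attach polarity affirmative -pe → vulpe.
Attach number singular -av → vulpeav.
Apply vowel deletion: vulpeav → vulpav.
Nasal assimilation: no change.

vulpav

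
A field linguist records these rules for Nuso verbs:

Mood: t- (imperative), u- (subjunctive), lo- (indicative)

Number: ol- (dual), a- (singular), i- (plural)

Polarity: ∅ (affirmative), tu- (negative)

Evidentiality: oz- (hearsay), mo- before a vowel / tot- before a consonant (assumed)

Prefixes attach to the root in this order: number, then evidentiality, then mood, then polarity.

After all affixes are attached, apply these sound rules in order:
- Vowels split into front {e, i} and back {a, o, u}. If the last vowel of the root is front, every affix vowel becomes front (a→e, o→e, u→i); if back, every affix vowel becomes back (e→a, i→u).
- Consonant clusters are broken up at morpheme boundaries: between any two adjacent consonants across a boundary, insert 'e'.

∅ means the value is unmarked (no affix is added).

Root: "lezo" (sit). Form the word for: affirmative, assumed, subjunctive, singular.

umoalezo

Attach number singular a- → alezo.
Attach evidentiality assumed mo- (before vowel 'a') → moalezo.
Attach mood subjunctive u- → umoalezo.
polarity = affirmative: zero marking, form stays umoalezo.
Vowel harmony: no change.
Epenthesis: no change.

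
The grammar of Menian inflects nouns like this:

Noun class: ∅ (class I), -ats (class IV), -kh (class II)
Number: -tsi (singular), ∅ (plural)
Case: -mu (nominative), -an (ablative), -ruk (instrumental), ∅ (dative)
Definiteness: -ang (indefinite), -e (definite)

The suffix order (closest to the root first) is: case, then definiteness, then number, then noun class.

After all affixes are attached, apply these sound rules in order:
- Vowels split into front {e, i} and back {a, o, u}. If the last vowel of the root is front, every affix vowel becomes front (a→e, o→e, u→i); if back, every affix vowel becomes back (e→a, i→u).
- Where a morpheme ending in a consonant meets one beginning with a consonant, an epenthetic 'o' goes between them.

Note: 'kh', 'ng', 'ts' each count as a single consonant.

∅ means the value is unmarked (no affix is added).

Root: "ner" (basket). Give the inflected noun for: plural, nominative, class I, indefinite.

neromieng

Attach case nominative -mu → nermu.
Attach definiteness indefinite -ang → nermuang.
number = plural: zero marking, form stays nermuang.
noun class = class I: zero marking, form stays nermuang.
Apply vowel harmony: nermuang → nermieng.
Apply epenthesis: nermieng → neromieng.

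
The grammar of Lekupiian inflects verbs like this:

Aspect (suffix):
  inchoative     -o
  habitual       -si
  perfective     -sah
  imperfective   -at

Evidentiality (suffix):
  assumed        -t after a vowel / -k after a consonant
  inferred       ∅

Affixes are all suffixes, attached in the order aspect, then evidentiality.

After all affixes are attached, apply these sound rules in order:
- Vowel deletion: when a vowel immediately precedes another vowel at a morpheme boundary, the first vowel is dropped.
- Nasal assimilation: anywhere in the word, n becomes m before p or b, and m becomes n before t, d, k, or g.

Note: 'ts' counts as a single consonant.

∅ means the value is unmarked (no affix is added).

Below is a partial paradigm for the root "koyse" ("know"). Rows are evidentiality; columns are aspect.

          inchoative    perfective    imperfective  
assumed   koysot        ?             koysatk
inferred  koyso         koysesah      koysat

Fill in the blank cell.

Attach aspect perfective -sah → koysesah.
Attach evidentiality assumed -k (after consonant 'h') → koysesahk.
Vowel deletion: no change.
Nasal assimilation: no change.

koysesahk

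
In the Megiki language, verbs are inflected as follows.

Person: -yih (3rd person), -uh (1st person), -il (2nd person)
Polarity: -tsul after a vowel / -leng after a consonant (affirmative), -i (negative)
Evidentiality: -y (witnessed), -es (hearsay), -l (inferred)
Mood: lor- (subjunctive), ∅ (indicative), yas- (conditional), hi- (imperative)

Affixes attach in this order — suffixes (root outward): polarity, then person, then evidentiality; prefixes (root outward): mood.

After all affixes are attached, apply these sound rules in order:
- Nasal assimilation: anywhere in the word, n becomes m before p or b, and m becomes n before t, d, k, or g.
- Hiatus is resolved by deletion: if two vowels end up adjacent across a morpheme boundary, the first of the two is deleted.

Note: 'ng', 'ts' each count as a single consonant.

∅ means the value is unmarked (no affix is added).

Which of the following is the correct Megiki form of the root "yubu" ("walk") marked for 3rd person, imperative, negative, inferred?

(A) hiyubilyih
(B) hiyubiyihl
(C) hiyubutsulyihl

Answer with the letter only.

Attach polarity negative -i → yubui.
Attach mood imperative hi- → hiyubui.
Attach person 3rd person -yih → hiyubuiyih.
Attach evidentiality inferred -l → hiyubuiyihl.
Nasal assimilation: no change.
Apply vowel deletion: hiyubuiyihl → hiyubiyihl.
So the correct form is hiyubiyihl, option (B).
(C) hiyubutsulyihl is wrong: it uses affirmative instead of negative for polarity.
(A) hiyubilyih is wrong: it has the affixes in the wrong order.

B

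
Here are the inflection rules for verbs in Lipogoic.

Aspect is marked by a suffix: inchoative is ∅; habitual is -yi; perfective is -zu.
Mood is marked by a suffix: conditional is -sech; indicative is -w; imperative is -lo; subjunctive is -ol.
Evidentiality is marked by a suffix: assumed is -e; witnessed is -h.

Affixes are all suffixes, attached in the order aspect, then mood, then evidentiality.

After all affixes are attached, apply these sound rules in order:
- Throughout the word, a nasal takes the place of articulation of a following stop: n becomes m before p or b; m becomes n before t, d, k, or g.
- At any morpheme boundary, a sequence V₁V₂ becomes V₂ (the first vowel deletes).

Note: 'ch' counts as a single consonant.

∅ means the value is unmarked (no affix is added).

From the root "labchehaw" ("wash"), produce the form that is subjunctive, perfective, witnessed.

labchehawzolh

Attach aspect perfective -zu → labchehawzu.
Attach mood subjunctive -ol → labchehawzuol.
Attach evidentiality witnessed -h → labchehawzuolh.
Nasal assimilation: no change.
Apply vowel deletion: labchehawzuolh → labchehawzolh.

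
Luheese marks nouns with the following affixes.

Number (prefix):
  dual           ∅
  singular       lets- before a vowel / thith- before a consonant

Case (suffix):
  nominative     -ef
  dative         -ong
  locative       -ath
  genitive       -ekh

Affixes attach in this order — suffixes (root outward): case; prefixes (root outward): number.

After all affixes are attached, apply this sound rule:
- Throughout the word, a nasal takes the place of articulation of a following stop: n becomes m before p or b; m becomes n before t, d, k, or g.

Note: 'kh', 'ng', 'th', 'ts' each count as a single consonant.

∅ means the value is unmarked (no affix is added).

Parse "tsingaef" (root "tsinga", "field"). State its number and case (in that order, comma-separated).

dual, nominative

Segment: tsinga-ef.
number: ∅ → dual.
case: -ef → nominative.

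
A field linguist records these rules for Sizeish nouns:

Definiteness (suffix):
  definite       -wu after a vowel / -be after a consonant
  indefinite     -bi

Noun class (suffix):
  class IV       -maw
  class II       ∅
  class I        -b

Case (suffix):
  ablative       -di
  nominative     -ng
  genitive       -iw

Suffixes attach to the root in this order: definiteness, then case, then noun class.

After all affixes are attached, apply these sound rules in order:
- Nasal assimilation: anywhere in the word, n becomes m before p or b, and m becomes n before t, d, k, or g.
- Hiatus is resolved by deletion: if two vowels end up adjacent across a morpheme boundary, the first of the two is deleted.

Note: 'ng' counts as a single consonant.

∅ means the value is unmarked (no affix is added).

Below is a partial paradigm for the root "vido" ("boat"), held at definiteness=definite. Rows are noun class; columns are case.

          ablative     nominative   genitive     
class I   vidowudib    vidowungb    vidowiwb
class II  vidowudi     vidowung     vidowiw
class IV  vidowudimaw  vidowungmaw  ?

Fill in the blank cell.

Attach definiteness definite -wu (after vowel 'o') → vidowu.
Attach case genitive -iw → vidowuiw.
Attach noun class class IV -maw → vidowuiwmaw.
Nasal assimilation: no change.
Apply vowel deletion: vidowuiwmaw → vidowiwmaw.

vidowiwmaw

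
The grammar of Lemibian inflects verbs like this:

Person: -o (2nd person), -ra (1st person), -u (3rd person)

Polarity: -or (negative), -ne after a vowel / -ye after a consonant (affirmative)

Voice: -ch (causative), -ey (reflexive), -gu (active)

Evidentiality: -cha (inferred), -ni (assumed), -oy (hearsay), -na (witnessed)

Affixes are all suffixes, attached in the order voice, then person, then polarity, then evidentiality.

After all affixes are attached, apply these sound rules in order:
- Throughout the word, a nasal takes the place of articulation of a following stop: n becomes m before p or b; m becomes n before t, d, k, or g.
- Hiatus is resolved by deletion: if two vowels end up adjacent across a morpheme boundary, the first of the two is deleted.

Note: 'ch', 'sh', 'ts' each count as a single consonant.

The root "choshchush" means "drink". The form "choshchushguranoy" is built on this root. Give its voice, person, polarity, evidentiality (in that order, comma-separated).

Segment: choshchush-gu-ra-ne-oy.
voice: -gu → active.
person: -ra → 1st person.
polarity: -ne/ye → affirmative.
evidentiality: -oy → hearsay.

active, 1st person, affirmative, hearsay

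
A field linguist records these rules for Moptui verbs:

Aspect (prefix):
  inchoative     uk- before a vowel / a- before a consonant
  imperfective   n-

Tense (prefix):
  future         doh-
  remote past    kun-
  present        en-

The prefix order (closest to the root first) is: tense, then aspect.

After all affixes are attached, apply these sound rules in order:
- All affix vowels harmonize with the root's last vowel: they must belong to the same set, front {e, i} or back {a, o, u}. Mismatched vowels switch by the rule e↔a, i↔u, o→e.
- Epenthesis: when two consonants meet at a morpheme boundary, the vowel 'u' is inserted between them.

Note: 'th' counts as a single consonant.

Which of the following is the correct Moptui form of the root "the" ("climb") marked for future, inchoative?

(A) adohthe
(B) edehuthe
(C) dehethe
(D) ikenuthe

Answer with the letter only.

Attach tense future doh- → dohthe.
Attach aspect inchoative a- (before consonant 'd') → adohthe.
Apply vowel harmony: adohthe → edehthe.
Apply epenthesis: edehthe → edehuthe.
So the correct form is edehuthe, option (B).
(D) ikenuthe is wrong: it uses present instead of future for tense.
(C) dehethe is wrong: it has the affixes in the wrong order.
(A) adohthe is wrong: it fails to apply the sound rule(s).

B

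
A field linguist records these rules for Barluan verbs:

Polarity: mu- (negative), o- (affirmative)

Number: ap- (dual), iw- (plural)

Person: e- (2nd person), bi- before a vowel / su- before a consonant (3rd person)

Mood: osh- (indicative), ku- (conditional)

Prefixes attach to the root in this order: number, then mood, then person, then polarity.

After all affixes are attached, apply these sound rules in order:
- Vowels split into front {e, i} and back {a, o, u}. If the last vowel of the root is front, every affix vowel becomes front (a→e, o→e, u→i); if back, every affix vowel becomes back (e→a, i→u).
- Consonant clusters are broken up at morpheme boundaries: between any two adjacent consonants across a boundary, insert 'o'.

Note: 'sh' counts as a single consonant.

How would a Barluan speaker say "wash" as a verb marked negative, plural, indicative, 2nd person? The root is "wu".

Attach number plural iw- → iwwu.
Attach mood indicative osh- → oshiwwu.
Attach person 2nd person e- → eoshiwwu.
Attach polarity negative mu- → mueoshiwwu.
Apply vowel harmony: mueoshiwwu → muaoshuwwu.
Apply epenthesis: muaoshuwwu → muaoshuwowu.

muaoshuwowu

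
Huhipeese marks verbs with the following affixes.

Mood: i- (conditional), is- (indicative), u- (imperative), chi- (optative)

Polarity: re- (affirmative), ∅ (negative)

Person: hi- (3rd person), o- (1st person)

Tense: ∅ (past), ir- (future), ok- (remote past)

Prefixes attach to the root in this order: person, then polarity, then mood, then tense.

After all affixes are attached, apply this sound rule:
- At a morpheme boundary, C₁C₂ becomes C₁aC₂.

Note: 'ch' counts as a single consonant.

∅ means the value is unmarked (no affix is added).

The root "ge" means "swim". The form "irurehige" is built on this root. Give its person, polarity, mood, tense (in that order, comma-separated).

Segment: ir-u-re-hi-ge.
person: hi- → 3rd person.
polarity: re- → affirmative.
mood: u- → imperative.
tense: ir- → future.

3rd person, affirmative, imperative, future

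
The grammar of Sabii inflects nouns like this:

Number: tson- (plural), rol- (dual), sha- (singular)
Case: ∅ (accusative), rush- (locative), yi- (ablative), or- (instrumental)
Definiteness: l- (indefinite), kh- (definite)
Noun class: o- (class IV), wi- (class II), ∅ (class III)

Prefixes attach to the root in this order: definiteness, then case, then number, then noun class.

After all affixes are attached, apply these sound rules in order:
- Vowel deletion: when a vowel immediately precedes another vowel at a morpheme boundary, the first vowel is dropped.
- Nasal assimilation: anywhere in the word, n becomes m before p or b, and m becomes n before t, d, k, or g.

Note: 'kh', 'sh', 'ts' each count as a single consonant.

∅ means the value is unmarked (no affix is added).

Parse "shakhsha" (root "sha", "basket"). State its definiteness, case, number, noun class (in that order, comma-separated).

definite, accusative, singular, class III

Segment: sha-kh-sha.
definiteness: kh- → definite.
case: ∅ → accusative.
number: sha- → singular.
noun class: ∅ → class III.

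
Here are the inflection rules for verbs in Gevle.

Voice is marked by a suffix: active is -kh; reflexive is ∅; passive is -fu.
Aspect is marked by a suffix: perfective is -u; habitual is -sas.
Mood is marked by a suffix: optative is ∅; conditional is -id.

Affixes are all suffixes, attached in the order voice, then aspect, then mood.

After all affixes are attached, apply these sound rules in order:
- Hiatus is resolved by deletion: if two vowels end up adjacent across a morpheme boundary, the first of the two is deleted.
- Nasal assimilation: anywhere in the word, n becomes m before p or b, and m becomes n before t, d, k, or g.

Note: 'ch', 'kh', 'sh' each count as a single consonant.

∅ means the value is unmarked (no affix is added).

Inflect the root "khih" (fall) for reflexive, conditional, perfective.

khihid

voice = reflexive: zero marking, form stays khih.
Attach aspect perfective -u → khihu.
Attach mood conditional -id → khihuid.
Apply vowel deletion: khihuid → khihid.
Nasal assimilation: no change.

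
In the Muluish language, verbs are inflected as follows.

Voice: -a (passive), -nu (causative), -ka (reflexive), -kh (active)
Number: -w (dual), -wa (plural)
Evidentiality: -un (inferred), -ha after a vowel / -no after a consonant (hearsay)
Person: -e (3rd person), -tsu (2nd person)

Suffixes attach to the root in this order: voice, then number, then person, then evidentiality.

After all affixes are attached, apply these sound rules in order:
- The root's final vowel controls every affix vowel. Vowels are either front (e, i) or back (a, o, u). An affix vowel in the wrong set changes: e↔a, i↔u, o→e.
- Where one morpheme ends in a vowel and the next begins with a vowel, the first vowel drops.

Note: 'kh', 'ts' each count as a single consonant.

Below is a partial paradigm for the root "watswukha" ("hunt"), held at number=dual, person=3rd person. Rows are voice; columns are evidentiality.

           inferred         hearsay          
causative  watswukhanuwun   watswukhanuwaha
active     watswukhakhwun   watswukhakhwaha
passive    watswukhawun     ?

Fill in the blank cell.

watswukhawaha

Attach voice passive -a → watswukhaa.
Attach number dual -w → watswukhaaw.
Attach person 3rd person -e → watswukhaawe.
Attach evidentiality hearsay -ha (after vowel 'e') → watswukhaaweha.
Apply vowel harmony: watswukhaaweha → watswukhaawaha.
Apply vowel deletion: watswukhaawaha → watswukhawaha.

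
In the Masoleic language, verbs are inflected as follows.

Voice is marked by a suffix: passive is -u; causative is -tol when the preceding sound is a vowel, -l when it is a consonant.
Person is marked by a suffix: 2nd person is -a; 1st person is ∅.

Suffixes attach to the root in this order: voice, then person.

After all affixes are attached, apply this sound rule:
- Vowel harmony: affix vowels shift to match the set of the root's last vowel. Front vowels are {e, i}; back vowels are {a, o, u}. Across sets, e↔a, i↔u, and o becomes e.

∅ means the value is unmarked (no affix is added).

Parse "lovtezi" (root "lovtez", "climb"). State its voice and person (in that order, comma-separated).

passive, 1st person

Segment: lovtez-u.
voice: -u → passive.
person: ∅ → 1st person.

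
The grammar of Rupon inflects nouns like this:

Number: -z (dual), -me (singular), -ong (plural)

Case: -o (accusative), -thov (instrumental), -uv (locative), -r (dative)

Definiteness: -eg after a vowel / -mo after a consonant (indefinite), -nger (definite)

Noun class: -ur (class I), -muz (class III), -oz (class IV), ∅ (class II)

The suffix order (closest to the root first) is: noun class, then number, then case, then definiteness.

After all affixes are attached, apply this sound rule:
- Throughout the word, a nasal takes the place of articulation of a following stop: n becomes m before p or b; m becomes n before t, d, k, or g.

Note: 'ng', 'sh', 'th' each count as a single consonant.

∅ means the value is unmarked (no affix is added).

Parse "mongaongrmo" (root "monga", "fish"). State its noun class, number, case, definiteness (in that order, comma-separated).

class II, plural, dative, indefinite

Segment: monga-ong-r-mo.
noun class: ∅ → class II.
number: -ong → plural.
case: -r → dative.
definiteness: -eg/mo → indefinite.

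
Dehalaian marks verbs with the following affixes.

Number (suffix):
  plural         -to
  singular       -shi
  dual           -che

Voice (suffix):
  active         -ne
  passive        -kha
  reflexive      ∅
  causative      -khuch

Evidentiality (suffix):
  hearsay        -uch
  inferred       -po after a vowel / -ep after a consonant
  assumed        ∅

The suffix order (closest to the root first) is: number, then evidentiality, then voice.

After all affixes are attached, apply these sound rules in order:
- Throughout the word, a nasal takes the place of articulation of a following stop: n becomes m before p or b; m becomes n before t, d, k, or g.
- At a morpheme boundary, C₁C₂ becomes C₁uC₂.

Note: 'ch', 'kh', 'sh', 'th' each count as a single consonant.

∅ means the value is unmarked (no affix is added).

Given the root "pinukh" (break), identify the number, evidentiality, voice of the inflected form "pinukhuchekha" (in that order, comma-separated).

dual, assumed, passive

Segment: pinukh-che-kha.
number: -che → dual.
evidentiality: ∅ → assumed.
voice: -kha → passive.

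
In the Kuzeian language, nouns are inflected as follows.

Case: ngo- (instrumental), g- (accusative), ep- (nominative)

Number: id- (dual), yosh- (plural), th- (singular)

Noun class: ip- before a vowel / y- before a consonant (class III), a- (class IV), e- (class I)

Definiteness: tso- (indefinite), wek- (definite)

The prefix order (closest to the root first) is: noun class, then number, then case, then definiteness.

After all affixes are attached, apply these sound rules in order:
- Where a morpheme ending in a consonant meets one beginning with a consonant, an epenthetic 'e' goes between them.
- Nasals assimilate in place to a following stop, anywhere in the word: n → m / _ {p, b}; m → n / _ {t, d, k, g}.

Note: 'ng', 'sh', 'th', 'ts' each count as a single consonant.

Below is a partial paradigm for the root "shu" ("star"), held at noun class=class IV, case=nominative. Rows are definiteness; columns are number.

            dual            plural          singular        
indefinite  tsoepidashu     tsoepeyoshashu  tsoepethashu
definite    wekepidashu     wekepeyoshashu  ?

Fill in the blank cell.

wekepethashu

Attach noun class class IV a- → ashu.
Attach number singular th- → thashu.
Attach case nominative ep- → epthashu.
Attach definiteness definite wek- → wekepthashu.
Apply epenthesis: wekepthashu → wekepethashu.
Nasal assimilation: no change.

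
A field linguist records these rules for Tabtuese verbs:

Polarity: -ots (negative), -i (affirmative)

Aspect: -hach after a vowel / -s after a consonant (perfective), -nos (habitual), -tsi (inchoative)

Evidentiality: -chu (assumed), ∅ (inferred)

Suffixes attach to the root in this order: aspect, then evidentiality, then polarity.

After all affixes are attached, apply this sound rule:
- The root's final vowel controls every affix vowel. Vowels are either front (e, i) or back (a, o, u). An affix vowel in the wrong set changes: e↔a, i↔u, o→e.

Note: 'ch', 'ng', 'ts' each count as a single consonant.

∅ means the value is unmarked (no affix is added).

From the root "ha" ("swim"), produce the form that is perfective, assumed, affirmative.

Attach aspect perfective -hach (after vowel 'a') → hahach.
Attach evidentiality assumed -chu → hahachchu.
Attach polarity affirmative -i → hahachchui.
Apply vowel harmony: hahachchui → hahachchuu.

hahachchuu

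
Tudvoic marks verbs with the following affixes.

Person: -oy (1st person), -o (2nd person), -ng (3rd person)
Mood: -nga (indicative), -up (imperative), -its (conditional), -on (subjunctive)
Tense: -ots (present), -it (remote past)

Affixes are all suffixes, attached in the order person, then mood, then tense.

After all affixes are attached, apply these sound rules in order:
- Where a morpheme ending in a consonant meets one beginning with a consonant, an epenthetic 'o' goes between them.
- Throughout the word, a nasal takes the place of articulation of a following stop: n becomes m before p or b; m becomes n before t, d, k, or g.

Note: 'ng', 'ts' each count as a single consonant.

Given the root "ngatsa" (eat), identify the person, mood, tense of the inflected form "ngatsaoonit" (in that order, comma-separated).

2nd person, subjunctive, remote past

Segment: ngatsa-o-on-it.
person: -o → 2nd person.
mood: -on → subjunctive.
tense: -it → remote past.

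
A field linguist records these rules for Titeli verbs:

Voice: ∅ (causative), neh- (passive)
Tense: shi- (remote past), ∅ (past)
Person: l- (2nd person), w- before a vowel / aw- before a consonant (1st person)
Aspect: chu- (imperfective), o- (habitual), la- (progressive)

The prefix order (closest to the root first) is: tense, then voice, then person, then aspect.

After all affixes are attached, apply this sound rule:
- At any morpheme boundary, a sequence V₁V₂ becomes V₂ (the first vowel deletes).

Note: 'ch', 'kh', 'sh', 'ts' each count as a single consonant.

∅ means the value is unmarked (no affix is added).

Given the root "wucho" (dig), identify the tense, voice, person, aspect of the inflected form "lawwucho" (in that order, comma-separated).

past, causative, 1st person, progressive

Segment: la-aw-wucho.
tense: ∅ → past.
voice: ∅ → causative.
person: w/aw- → 1st person.
aspect: la- → progressive.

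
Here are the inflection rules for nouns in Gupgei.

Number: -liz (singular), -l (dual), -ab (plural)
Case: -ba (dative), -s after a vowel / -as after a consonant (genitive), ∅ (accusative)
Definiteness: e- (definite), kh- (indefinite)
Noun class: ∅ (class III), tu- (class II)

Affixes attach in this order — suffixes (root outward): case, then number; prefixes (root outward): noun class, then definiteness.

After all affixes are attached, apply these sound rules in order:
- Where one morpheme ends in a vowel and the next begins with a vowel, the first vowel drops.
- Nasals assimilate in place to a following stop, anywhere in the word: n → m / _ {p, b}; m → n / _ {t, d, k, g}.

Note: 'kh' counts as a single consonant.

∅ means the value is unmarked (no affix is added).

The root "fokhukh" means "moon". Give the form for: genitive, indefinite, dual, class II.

khtufokhukhasl

Attach case genitive -as (after consonant 'kh') → fokhukhas.
Attach number dual -l → fokhukhasl.
Attach noun class class II tu- → tufokhukhasl.
Attach definiteness indefinite kh- → khtufokhukhasl.
Vowel deletion: no change.
Nasal assimilation: no change.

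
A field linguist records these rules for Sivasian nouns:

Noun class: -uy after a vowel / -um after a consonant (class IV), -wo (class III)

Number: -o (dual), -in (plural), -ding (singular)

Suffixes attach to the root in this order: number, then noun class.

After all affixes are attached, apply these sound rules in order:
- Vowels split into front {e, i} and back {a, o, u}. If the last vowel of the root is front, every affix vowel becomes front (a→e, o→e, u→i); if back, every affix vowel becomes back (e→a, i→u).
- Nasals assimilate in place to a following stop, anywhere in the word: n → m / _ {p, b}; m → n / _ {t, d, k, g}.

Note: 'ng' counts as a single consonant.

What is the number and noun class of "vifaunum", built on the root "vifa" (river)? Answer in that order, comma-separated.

plural, class IV

Segment: vifa-in-um.
number: -in → plural.
noun class: -uy/um → class IV.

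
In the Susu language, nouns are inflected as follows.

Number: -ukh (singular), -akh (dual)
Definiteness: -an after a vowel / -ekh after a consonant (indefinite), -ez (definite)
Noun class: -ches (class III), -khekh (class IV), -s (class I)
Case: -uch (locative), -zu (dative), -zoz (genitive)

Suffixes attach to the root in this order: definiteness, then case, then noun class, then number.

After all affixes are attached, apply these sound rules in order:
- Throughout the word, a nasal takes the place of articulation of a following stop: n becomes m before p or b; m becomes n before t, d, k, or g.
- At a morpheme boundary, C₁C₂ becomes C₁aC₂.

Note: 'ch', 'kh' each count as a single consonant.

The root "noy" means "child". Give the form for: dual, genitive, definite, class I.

Attach definiteness definite -ez → noyez.
Attach case genitive -zoz → noyezzoz.
Attach noun class class I -s → noyezzozs.
Attach number dual -akh → noyezzozsakh.
Nasal assimilation: no change.
Apply epenthesis: noyezzozsakh → noyezazozasakh.

noyezazozasakh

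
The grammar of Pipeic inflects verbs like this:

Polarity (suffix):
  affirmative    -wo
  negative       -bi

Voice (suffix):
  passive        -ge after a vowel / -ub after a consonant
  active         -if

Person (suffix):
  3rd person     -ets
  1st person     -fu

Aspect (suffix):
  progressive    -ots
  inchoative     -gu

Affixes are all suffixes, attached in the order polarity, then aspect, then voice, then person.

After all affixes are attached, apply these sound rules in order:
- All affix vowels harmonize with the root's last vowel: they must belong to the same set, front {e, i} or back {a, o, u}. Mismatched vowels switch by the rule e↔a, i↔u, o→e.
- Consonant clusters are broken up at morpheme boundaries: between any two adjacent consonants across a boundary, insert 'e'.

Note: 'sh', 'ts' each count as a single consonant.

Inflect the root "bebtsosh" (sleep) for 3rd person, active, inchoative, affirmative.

Attach polarity affirmative -wo → bebtsoshwo.
Attach aspect inchoative -gu → bebtsoshwogu.
Attach voice active -if → bebtsoshwoguif.
Attach person 3rd person -ets → bebtsoshwoguifets.
Apply vowel harmony: bebtsoshwoguifets → bebtsoshwoguufats.
Apply epenthesis: bebtsoshwoguufats → bebtsoshewoguufats.

bebtsoshewoguufats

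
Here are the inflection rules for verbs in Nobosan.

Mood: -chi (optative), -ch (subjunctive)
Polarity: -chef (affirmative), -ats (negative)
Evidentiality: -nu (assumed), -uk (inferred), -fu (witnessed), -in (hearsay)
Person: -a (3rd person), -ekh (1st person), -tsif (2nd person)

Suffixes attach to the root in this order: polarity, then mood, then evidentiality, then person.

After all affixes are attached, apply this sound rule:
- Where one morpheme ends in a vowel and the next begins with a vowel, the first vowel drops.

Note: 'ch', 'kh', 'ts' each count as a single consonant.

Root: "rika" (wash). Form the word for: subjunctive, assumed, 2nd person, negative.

rikatschnutsif

Attach polarity negative -ats → rikaats.
Attach mood subjunctive -ch → rikaatsch.
Attach evidentiality assumed -nu → rikaatschnu.
Attach person 2nd person -tsif → rikaatschnutsif.
Apply vowel deletion: rikaatschnutsif → rikatschnutsif.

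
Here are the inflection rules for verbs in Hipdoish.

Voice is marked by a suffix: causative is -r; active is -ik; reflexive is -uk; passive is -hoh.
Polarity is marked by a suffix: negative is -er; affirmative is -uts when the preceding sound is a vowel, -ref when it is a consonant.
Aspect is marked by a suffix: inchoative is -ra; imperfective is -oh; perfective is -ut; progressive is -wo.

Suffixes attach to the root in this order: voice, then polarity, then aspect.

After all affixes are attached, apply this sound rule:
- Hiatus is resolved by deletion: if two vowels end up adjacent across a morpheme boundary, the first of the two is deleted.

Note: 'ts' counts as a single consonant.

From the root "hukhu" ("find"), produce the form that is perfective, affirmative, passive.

hukhuhohrefut

Attach voice passive -hoh → hukhuhoh.
Attach polarity affirmative -ref (after consonant 'h') → hukhuhohref.
Attach aspect perfective -ut → hukhuhohrefut.
Vowel deletion: no change.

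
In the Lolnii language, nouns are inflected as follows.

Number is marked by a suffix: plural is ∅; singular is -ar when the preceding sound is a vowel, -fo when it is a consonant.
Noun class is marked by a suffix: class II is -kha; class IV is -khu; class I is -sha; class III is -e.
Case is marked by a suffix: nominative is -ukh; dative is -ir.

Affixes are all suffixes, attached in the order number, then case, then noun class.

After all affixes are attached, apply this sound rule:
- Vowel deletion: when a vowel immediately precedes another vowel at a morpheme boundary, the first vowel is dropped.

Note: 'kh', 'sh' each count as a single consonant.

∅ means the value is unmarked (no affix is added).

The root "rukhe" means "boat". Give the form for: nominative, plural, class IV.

number = plural: zero marking, form stays rukhe.
Attach case nominative -ukh → rukheukh.
Attach noun class class IV -khu → rukheukhkhu.
Apply vowel deletion: rukheukhkhu → rukhukhkhu.

rukhukhkhu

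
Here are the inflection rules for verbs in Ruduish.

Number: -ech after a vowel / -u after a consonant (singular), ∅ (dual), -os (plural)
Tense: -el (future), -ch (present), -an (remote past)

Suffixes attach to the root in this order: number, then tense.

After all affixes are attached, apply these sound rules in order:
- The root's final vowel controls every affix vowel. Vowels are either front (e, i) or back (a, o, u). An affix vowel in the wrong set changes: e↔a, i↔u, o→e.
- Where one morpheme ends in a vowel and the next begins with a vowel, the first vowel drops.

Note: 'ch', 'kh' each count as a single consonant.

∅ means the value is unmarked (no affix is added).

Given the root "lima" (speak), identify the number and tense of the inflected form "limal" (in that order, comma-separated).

Segment: lima-el.
number: ∅ → dual.
tense: -el → future.

dual, future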